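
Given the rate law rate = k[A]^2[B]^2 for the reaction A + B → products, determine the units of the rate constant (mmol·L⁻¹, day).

(mmol·L⁻¹)⁻³·day⁻¹

Step 1: Overall order = 2 + 2 = 4.
Step 2: rate has units mmol·L⁻¹·day⁻¹; [A]^2[B]^2 has units (mmol·L⁻¹)^4.
Step 3: k = rate/([A]^2[B]^2), so units of k = (mmol·L⁻¹)^(1-4)·day⁻¹ = (mmol·L⁻¹)⁻³·day⁻¹.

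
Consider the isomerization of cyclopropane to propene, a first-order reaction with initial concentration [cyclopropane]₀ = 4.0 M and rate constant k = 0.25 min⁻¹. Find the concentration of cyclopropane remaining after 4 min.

1.472 M

Step 1: For a first-order reaction: [cyclopropane] = [cyclopropane]₀ × e^(-kt)
Step 2: [cyclopropane] = 4.0 × e^(-0.25 × 4)
Step 3: [cyclopropane] = 4.0 × e^(-1)
Step 4: [cyclopropane] = 4.0 × 0.367879 = 1.472 M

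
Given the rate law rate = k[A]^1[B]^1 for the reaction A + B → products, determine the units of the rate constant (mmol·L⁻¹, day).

(mmol·L⁻¹)⁻¹·day⁻¹

Step 1: Overall order = 1 + 1 = 2.
Step 2: rate has units mmol·L⁻¹·day⁻¹; [A]^1[B]^1 has units (mmol·L⁻¹)^2.
Step 3: k = rate/([A]^1[B]^1), so units of k = (mmol·L⁻¹)^(1-2)·day⁻¹ = (mmol·L⁻¹)⁻¹·day⁻¹.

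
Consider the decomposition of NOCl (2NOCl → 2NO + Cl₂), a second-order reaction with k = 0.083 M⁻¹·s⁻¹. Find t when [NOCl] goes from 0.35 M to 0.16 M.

40.88 s

Step 1: For second-order: t = (1/[NOCl] - 1/[NOCl]₀)/k
Step 2: t = (1/0.16 - 1/0.35)/0.083
Step 3: t = (6.25 - 2.857)/0.083
Step 4: t = 3.393/0.083 = 40.88 s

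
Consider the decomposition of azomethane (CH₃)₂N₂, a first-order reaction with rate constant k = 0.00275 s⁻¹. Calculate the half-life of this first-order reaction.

252.1 s

Step 1: For a first-order reaction, t₁/₂ = ln(2)/k
Step 2: t₁/₂ = ln(2)/0.00275
Step 3: t₁/₂ = 0.6931/0.00275 = 252.1 s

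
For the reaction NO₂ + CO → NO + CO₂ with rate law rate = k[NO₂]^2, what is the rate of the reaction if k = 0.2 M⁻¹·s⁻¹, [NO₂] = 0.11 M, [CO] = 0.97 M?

0.00242 M/s

Step 1: The rate law is rate = k[NO₂]^2
Step 2: Note that the rate does not depend on [CO] (zero order in CO).
Step 3: rate = 0.2 × (0.11)^2 = 0.00242 M/s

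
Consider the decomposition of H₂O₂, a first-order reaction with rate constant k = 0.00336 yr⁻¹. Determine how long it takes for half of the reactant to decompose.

206.3 yr

Step 1: For a first-order reaction, t₁/₂ = ln(2)/k
Step 2: t₁/₂ = ln(2)/0.00336
Step 3: t₁/₂ = 0.6931/0.00336 = 206.3 yr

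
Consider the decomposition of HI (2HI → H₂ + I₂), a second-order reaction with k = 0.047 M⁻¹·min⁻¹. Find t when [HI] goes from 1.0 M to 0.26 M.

60.56 min

Step 1: For second-order: t = (1/[HI] - 1/[HI]₀)/k
Step 2: t = (1/0.26 - 1/1.0)/0.047
Step 3: t = (3.846 - 1)/0.047
Step 4: t = 2.846/0.047 = 60.56 min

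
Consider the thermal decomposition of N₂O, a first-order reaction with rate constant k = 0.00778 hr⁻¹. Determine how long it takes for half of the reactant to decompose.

89.09 hr

Step 1: For a first-order reaction, t₁/₂ = ln(2)/k
Step 2: t₁/₂ = ln(2)/0.00778
Step 3: t₁/₂ = 0.6931/0.00778 = 89.09 hr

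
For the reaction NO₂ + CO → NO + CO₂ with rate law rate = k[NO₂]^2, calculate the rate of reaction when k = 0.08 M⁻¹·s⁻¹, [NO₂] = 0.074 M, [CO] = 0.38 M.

0.0004381 M/s

Step 1: The rate law is rate = k[NO₂]^2
Step 2: Note that the rate does not depend on [CO] (zero order in CO).
Step 3: rate = 0.08 × (0.074)^2 = 0.00043808 M/s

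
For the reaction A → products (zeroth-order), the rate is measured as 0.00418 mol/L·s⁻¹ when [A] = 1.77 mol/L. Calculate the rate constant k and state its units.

0.00418 mol/L·s⁻¹

Step 1: For a zeroth-order reaction, rate = k (independent of concentration).
Step 2: k = rate = 0.00418 mol/L·s⁻¹.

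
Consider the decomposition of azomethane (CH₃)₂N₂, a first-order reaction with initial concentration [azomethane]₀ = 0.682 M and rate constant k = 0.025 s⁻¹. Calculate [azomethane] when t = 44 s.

0.227 M

Step 1: For a first-order reaction: [azomethane] = [azomethane]₀ × e^(-kt)
Step 2: [azomethane] = 0.682 × e^(-0.025 × 44)
Step 3: [azomethane] = 0.682 × e^(-1.1)
Step 4: [azomethane] = 0.682 × 0.332871 = 0.227 M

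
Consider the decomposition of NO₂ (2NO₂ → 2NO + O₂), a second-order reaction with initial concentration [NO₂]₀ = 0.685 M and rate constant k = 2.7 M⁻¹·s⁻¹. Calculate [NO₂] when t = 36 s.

0.01014 M

Step 1: For a second-order reaction: 1/[NO₂] = 1/[NO₂]₀ + kt
Step 2: 1/[NO₂] = 1/0.685 + 2.7 × 36
Step 3: 1/[NO₂] = 1.46 + 97.2 = 98.66
Step 4: [NO₂] = 1/98.66 = 0.01014 M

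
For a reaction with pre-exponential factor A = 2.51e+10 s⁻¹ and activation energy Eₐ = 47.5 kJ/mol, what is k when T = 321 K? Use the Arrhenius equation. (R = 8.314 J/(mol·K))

4.68e+02 s⁻¹

Step 1: Use the Arrhenius equation: k = A × exp(-Eₐ/RT)
Step 2: Convert Eₐ to J/mol: 47.5 kJ/mol = 47500 J/mol
Step 3: Calculate the exponent: -Eₐ/(RT) = -47500/(8.314 × 321) = -17.79830
Step 4: k = 2.51e+10 × exp(-17.79830)
Step 5: k = 2.51e+10 × 1.86336e-08 = 4.6770e+02 s⁻¹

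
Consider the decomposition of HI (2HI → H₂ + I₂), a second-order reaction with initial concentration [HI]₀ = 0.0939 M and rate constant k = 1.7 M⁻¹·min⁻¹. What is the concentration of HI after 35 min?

0.01426 M

Step 1: For a second-order reaction: 1/[HI] = 1/[HI]₀ + kt
Step 2: 1/[HI] = 1/0.0939 + 1.7 × 35
Step 3: 1/[HI] = 10.65 + 59.5 = 70.15
Step 4: [HI] = 1/70.15 = 0.01426 M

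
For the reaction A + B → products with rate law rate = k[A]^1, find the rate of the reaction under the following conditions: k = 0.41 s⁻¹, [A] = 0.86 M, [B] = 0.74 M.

0.3526 M/s

Step 1: The rate law is rate = k[A]^1
Step 2: Note that the rate does not depend on [B] (zero order in B).
Step 3: rate = 0.41 × (0.86)^1 = 0.3526 M/s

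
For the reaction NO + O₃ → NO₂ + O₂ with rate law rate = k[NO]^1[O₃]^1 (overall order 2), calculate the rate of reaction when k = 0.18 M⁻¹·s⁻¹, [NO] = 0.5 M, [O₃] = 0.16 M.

0.0144 M/s

Step 1: The rate law is rate = k[NO]^1[O₃]^1, overall order = 1+1 = 2
Step 2: Substitute values: rate = 0.18 × (0.5)^1 × (0.16)^1
Step 3: rate = 0.18 × 0.5 × 0.16 = 0.0144 M/s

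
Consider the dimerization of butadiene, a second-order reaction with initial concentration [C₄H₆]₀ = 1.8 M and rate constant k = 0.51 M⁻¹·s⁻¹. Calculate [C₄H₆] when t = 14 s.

0.1299 M

Step 1: For a second-order reaction: 1/[C₄H₆] = 1/[C₄H₆]₀ + kt
Step 2: 1/[C₄H₆] = 1/1.8 + 0.51 × 14
Step 3: 1/[C₄H₆] = 0.5556 + 7.14 = 7.696
Step 4: [C₄H₆] = 1/7.696 = 0.1299 M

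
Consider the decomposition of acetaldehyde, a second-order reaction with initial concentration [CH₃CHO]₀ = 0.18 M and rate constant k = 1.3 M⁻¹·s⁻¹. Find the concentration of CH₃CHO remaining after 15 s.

0.03991 M

Step 1: For a second-order reaction: 1/[CH₃CHO] = 1/[CH₃CHO]₀ + kt
Step 2: 1/[CH₃CHO] = 1/0.18 + 1.3 × 15
Step 3: 1/[CH₃CHO] = 5.556 + 19.5 = 25.06
Step 4: [CH₃CHO] = 1/25.06 = 0.03991 M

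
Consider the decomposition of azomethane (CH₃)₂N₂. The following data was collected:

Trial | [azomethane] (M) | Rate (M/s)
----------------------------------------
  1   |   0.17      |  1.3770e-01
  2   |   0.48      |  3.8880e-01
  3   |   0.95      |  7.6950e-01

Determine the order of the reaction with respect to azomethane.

first order (1)

Step 1: Compare trials to find order n where rate₂/rate₁ = ([azomethane]₂/[azomethane]₁)^n
Step 2: rate₂/rate₁ = 3.8880e-01/1.3770e-01 = 2.824
Step 3: [azomethane]₂/[azomethane]₁ = 0.48/0.17 = 2.824
Step 4: n = ln(2.824)/ln(2.824) = 1.00 ≈ 1
Step 5: The reaction is first order in azomethane.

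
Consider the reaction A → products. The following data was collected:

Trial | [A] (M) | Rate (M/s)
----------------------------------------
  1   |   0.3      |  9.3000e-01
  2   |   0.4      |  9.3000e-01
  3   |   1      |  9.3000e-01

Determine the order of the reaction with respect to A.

zeroth order (0)

Step 1: Compare trials - when concentration changes, rate stays constant.
Step 2: rate₂/rate₁ = 9.3000e-01/9.3000e-01 = 1
Step 3: [A]₂/[A]₁ = 0.4/0.3 = 1.333
Step 4: Since rate ratio ≈ (conc ratio)^0, the reaction is zeroth order.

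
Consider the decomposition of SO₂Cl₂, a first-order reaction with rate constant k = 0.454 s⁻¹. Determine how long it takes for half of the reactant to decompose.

1.527 s

Step 1: For a first-order reaction, t₁/₂ = ln(2)/k
Step 2: t₁/₂ = ln(2)/0.454
Step 3: t₁/₂ = 0.6931/0.454 = 1.527 s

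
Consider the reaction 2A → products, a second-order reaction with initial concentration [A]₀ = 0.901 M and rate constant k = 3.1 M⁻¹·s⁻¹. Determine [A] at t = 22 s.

0.01443 M

Step 1: For a second-order reaction: 1/[A] = 1/[A]₀ + kt
Step 2: 1/[A] = 1/0.901 + 3.1 × 22
Step 3: 1/[A] = 1.11 + 68.2 = 69.31
Step 4: [A] = 1/69.31 = 0.01443 M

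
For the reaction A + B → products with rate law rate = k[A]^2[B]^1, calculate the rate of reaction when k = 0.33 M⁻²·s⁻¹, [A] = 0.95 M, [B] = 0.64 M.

0.1906 M/s

Step 1: The rate law is rate = k[A]^2[B]^1
Step 2: Substitute: rate = 0.33 × (0.95)^2 × (0.64)^1
Step 3: rate = 0.33 × 0.9025 × 0.64 = 0.190608 M/s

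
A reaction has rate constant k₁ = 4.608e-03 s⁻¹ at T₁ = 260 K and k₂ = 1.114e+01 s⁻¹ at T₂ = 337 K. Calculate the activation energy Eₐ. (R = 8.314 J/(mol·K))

73.7 kJ/mol

Step 1: Use the two-temperature Arrhenius form: ln(k₂/k₁) = -Eₐ/R × (1/T₂ - 1/T₁)
Step 2: ln(k₂/k₁) = ln(1.114e+01/4.608e-03) = ln(2417.53) = 7.7905
Step 3: 1/T₂ - 1/T₁ = 1/337 - 1/260 = -8.787948e-04 K⁻¹
Step 4: Eₐ = -R × ln(k₂/k₁) / (1/T₂ - 1/T₁) = -8.314 × 7.7905 / -8.787948e-04
Step 5: Eₐ = 7.3703e+04 J/mol = 73.7 kJ/mol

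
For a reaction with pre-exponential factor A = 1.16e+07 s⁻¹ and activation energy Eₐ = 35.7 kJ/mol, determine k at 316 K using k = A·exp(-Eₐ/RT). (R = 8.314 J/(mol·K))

1.46e+01 s⁻¹

Step 1: Use the Arrhenius equation: k = A × exp(-Eₐ/RT)
Step 2: Convert Eₐ to J/mol: 35.7 kJ/mol = 35700 J/mol
Step 3: Calculate the exponent: -Eₐ/(RT) = -35700/(8.314 × 316) = -13.58849
Step 4: k = 1.16e+07 × exp(-13.58849)
Step 5: k = 1.16e+07 × 1.25486e-06 = 1.4556e+01 s⁻¹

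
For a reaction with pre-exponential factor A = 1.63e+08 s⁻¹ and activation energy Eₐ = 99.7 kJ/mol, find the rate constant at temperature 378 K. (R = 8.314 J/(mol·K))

2.72e-06 s⁻¹

Step 1: Use the Arrhenius equation: k = A × exp(-Eₐ/RT)
Step 2: Convert Eₐ to J/mol: 99.7 kJ/mol = 99700 J/mol
Step 3: Calculate the exponent: -Eₐ/(RT) = -99700/(8.314 × 378) = -31.72439
Step 4: k = 1.63e+08 × exp(-31.72439)
Step 5: k = 1.63e+08 × 1.66829e-14 = 2.7193e-06 s⁻¹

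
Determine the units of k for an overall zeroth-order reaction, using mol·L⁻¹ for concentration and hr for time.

mol·L⁻¹·hr⁻¹

Step 1: For overall order n, rate = k × (concentration)^n.
Step 2: Rate has units mol·L⁻¹·hr⁻¹; concentration term has units (mol·L⁻¹)^0.
Step 3: k = rate / (concentration)^n, so units of k = (mol·L⁻¹)^(1-0)·hr⁻¹ = mol·L⁻¹·hr⁻¹.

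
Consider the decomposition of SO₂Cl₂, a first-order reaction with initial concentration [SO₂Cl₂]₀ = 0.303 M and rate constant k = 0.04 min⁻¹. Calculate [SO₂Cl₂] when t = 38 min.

0.06627 M

Step 1: For a first-order reaction: [SO₂Cl₂] = [SO₂Cl₂]₀ × e^(-kt)
Step 2: [SO₂Cl₂] = 0.303 × e^(-0.04 × 38)
Step 3: [SO₂Cl₂] = 0.303 × e^(-1.52)
Step 4: [SO₂Cl₂] = 0.303 × 0.218712 = 0.06627 M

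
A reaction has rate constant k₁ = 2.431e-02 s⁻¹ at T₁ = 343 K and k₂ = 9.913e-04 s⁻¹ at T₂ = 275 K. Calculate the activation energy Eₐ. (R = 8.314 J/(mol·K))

36.9 kJ/mol

Step 1: Use the two-temperature Arrhenius form: ln(k₂/k₁) = -Eₐ/R × (1/T₂ - 1/T₁)
Step 2: ln(k₂/k₁) = ln(9.913e-04/2.431e-02) = ln(0.0407775) = -3.19963
Step 3: 1/T₂ - 1/T₁ = 1/275 - 1/343 = 7.209117e-04 K⁻¹
Step 4: Eₐ = -R × ln(k₂/k₁) / (1/T₂ - 1/T₁) = -8.314 × -3.19963 / 7.209117e-04
Step 5: Eₐ = 3.6900e+04 J/mol = 36.9 kJ/mol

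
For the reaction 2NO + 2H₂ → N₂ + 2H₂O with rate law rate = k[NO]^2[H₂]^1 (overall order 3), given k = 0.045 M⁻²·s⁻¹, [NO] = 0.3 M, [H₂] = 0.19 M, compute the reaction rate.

0.0007695 M/s

Step 1: The rate law is rate = k[NO]^2[H₂]^1, overall order = 2+1 = 3
Step 2: Substitute values: rate = 0.045 × (0.3)^2 × (0.19)^1
Step 3: rate = 0.045 × 0.09 × 0.19 = 0.0007695 M/s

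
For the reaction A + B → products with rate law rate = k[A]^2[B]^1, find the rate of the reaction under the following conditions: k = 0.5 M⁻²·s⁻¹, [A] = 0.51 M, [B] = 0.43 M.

0.05592 M/s

Step 1: The rate law is rate = k[A]^2[B]^1
Step 2: Substitute: rate = 0.5 × (0.51)^2 × (0.43)^1
Step 3: rate = 0.5 × 0.2601 × 0.43 = 0.0559215 M/s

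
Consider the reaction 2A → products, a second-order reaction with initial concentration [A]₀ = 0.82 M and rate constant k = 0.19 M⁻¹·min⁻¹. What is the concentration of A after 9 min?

0.3414 M

Step 1: For a second-order reaction: 1/[A] = 1/[A]₀ + kt
Step 2: 1/[A] = 1/0.82 + 0.19 × 9
Step 3: 1/[A] = 1.22 + 1.71 = 2.93
Step 4: [A] = 1/2.93 = 0.3414 M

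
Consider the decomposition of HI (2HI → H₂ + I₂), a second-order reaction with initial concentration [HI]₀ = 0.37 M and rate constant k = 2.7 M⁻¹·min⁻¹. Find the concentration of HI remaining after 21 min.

0.01683 M

Step 1: For a second-order reaction: 1/[HI] = 1/[HI]₀ + kt
Step 2: 1/[HI] = 1/0.37 + 2.7 × 21
Step 3: 1/[HI] = 2.703 + 56.7 = 59.4
Step 4: [HI] = 1/59.4 = 0.01683 M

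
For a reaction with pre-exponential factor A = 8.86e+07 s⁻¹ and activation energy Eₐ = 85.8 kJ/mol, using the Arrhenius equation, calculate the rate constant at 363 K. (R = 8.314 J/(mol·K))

3.99e-05 s⁻¹

Step 1: Use the Arrhenius equation: k = A × exp(-Eₐ/RT)
Step 2: Convert Eₐ to J/mol: 85.8 kJ/mol = 85800 J/mol
Step 3: Calculate the exponent: -Eₐ/(RT) = -85800/(8.314 × 363) = -28.42959
Step 4: k = 8.86e+07 × exp(-28.42959)
Step 5: k = 8.86e+07 × 4.49972e-13 = 3.9868e-05 s⁻¹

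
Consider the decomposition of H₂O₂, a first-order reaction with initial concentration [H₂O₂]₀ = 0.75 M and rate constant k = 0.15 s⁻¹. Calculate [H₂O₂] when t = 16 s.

0.06804 M

Step 1: For a first-order reaction: [H₂O₂] = [H₂O₂]₀ × e^(-kt)
Step 2: [H₂O₂] = 0.75 × e^(-0.15 × 16)
Step 3: [H₂O₂] = 0.75 × e^(-2.4)
Step 4: [H₂O₂] = 0.75 × 0.090718 = 0.06804 M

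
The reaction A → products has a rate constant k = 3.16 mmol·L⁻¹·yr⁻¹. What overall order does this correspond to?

zeroth order (0)

Step 1: The units of k for an nth-order reaction are (concentration)^(1-n)·(time)⁻¹.
Step 2: Here k has units mmol·L⁻¹·yr⁻¹, so the concentration exponent is 1.
Step 3: 1 - n = 1 ⇒ n = 0. The reaction is zeroth order.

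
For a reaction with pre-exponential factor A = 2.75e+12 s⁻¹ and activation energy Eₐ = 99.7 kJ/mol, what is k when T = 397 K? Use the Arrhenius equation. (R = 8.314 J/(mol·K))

2.09e-01 s⁻¹

Step 1: Use the Arrhenius equation: k = A × exp(-Eₐ/RT)
Step 2: Convert Eₐ to J/mol: 99.7 kJ/mol = 99700 J/mol
Step 3: Calculate the exponent: -Eₐ/(RT) = -99700/(8.314 × 397) = -30.20610
Step 4: k = 2.75e+12 × exp(-30.20610)
Step 5: k = 2.75e+12 × 7.61478e-14 = 2.0941e-01 s⁻¹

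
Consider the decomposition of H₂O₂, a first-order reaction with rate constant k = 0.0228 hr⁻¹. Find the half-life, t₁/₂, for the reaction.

30.4 hr

Step 1: For a first-order reaction, t₁/₂ = ln(2)/k
Step 2: t₁/₂ = ln(2)/0.0228
Step 3: t₁/₂ = 0.6931/0.0228 = 30.4 hr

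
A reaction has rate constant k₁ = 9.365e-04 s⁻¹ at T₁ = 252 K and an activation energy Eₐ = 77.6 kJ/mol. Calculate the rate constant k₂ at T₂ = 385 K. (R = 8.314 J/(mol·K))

3.375e+02 s⁻¹

Step 1: Use the two-temperature Arrhenius form: ln(k₂/k₁) = -Eₐ/R × (1/T₂ - 1/T₁)
Step 2: Convert Eₐ to J/mol: 77.6 kJ/mol = 77600 J/mol
Step 3: 1/T₂ - 1/T₁ = 1/385 - 1/252 = -1.370851e-03 K⁻¹
Step 4: ln(k₂/k₁) = -77600/8.314 × -1.370851e-03 = 12.79505
Step 5: k₂ = k₁ × exp(12.79505) = 9.365e-04 × 3.60429e+05 = 3.375e+02 s⁻¹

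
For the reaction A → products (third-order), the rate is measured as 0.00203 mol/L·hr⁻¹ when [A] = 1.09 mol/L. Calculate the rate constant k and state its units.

0.001568 (mol/L)⁻²·hr⁻¹

Step 1: rate = k[A]^3, so k = rate / [A]^3.
Step 2: k = 0.00203 / (1.09)^3 = 0.00203 / 1.295.
Step 3: k = 0.001568 (mol/L)⁻²·hr⁻¹.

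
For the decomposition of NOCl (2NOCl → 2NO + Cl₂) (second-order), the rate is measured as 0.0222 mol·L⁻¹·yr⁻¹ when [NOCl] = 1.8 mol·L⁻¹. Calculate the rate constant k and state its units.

0.006852 (mol·L⁻¹)⁻¹·yr⁻¹

Step 1: rate = k[NOCl]^2, so k = rate / [NOCl]^2.
Step 2: k = 0.0222 / (1.8)^2 = 0.0222 / 3.24.
Step 3: k = 0.006852 (mol·L⁻¹)⁻¹·yr⁻¹.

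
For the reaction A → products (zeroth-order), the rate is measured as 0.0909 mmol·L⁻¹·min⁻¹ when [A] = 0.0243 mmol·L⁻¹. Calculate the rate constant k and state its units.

0.0909 mmol·L⁻¹·min⁻¹

Step 1: For a zeroth-order reaction, rate = k (independent of concentration).
Step 2: k = rate = 0.0909 mmol·L⁻¹·min⁻¹.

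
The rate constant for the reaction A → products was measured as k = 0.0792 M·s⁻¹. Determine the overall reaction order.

zeroth order (0)

Step 1: The units of k for an nth-order reaction are (concentration)^(1-n)·(time)⁻¹.
Step 2: Here k has units M·s⁻¹, so the concentration exponent is 1.
Step 3: 1 - n = 1 ⇒ n = 0. The reaction is zeroth order.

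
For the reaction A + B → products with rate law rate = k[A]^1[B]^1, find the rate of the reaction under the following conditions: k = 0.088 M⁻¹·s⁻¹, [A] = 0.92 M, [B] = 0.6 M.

0.04858 M/s

Step 1: The rate law is rate = k[A]^1[B]^1
Step 2: Substitute: rate = 0.088 × (0.92)^1 × (0.6)^1
Step 3: rate = 0.088 × 0.92 × 0.6 = 0.048576 M/s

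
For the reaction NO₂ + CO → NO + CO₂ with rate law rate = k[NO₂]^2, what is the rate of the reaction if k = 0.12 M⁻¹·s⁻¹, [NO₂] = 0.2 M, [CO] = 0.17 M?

0.0048 M/s

Step 1: The rate law is rate = k[NO₂]^2
Step 2: Note that the rate does not depend on [CO] (zero order in CO).
Step 3: rate = 0.12 × (0.2)^2 = 0.0048 M/s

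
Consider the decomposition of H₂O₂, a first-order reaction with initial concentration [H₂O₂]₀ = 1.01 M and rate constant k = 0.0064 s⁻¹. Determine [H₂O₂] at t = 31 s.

0.8282 M

Step 1: For a first-order reaction: [H₂O₂] = [H₂O₂]₀ × e^(-kt)
Step 2: [H₂O₂] = 1.01 × e^(-0.0064 × 31)
Step 3: [H₂O₂] = 1.01 × e^(-0.1984)
Step 4: [H₂O₂] = 1.01 × 0.820042 = 0.8282 M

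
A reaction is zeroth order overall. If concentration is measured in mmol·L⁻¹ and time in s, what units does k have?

mmol·L⁻¹·s⁻¹

Step 1: For overall order n, rate = k × (concentration)^n.
Step 2: Rate has units mmol·L⁻¹·s⁻¹; concentration term has units (mmol·L⁻¹)^0.
Step 3: k = rate / (concentration)^n, so units of k = (mmol·L⁻¹)^(1-0)·s⁻¹ = mmol·L⁻¹·s⁻¹.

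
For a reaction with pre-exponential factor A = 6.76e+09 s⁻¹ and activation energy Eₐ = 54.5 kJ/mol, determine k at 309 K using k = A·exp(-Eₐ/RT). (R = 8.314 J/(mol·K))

4.14e+00 s⁻¹

Step 1: Use the Arrhenius equation: k = A × exp(-Eₐ/RT)
Step 2: Convert Eₐ to J/mol: 54.5 kJ/mol = 54500 J/mol
Step 3: Calculate the exponent: -Eₐ/(RT) = -54500/(8.314 × 309) = -21.21427
Step 4: k = 6.76e+09 × exp(-21.21427)
Step 5: k = 6.76e+09 × 6.12012e-10 = 4.1372e+00 s⁻¹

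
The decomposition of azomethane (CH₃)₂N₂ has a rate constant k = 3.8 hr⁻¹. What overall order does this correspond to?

first order (1)

Step 1: The units of k for an nth-order reaction are (concentration)^(1-n)·(time)⁻¹.
Step 2: Here k has units hr⁻¹, so the concentration exponent is 0.
Step 3: 1 - n = 0 ⇒ n = 1. The reaction is first order.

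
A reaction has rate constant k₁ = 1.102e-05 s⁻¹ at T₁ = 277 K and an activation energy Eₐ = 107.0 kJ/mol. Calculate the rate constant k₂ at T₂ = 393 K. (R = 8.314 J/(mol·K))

9.955e+00 s⁻¹

Step 1: Use the two-temperature Arrhenius form: ln(k₂/k₁) = -Eₐ/R × (1/T₂ - 1/T₁)
Step 2: Convert Eₐ to J/mol: 107.0 kJ/mol = 107000 J/mol
Step 3: 1/T₂ - 1/T₁ = 1/393 - 1/277 = -1.065579e-03 K⁻¹
Step 4: ln(k₂/k₁) = -107000/8.314 × -1.065579e-03 = 13.71385
Step 5: k₂ = k₁ × exp(13.71385) = 1.102e-05 × 9.03336e+05 = 9.955e+00 s⁻¹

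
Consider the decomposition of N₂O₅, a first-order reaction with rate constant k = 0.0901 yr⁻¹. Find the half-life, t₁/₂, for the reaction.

7.693 yr

Step 1: For a first-order reaction, t₁/₂ = ln(2)/k
Step 2: t₁/₂ = ln(2)/0.0901
Step 3: t₁/₂ = 0.6931/0.0901 = 7.693 yr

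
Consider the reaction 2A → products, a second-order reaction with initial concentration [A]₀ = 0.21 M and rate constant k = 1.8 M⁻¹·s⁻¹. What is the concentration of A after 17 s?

0.02828 M

Step 1: For a second-order reaction: 1/[A] = 1/[A]₀ + kt
Step 2: 1/[A] = 1/0.21 + 1.8 × 17
Step 3: 1/[A] = 4.762 + 30.6 = 35.36
Step 4: [A] = 1/35.36 = 0.02828 M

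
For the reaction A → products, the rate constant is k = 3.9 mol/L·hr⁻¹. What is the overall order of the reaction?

zeroth order (0)

Step 1: The units of k for an nth-order reaction are (concentration)^(1-n)·(time)⁻¹.
Step 2: Here k has units mol/L·hr⁻¹, so the concentration exponent is 1.
Step 3: 1 - n = 1 ⇒ n = 0. The reaction is zeroth order.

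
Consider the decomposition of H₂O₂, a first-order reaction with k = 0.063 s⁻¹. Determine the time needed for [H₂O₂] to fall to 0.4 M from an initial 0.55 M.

5.055 s

Step 1: For first-order: t = ln([H₂O₂]₀/[H₂O₂])/k
Step 2: t = ln(0.55/0.4)/0.063
Step 3: t = ln(1.375)/0.063
Step 4: t = 0.3185/0.063 = 5.055 s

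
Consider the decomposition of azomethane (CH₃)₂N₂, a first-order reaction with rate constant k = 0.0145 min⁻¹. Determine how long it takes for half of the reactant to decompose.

47.8 min

Step 1: For a first-order reaction, t₁/₂ = ln(2)/k
Step 2: t₁/₂ = ln(2)/0.0145
Step 3: t₁/₂ = 0.6931/0.0145 = 47.8 min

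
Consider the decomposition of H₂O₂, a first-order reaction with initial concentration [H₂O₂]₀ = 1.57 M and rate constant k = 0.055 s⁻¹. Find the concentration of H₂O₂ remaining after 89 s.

0.01175 M

Step 1: For a first-order reaction: [H₂O₂] = [H₂O₂]₀ × e^(-kt)
Step 2: [H₂O₂] = 1.57 × e^(-0.055 × 89)
Step 3: [H₂O₂] = 1.57 × e^(-4.895)
Step 4: [H₂O₂] = 1.57 × 0.00748391 = 0.01175 M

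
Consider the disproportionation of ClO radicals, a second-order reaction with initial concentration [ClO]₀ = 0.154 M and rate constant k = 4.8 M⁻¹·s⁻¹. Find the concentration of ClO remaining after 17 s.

0.01135 M

Step 1: For a second-order reaction: 1/[ClO] = 1/[ClO]₀ + kt
Step 2: 1/[ClO] = 1/0.154 + 4.8 × 17
Step 3: 1/[ClO] = 6.494 + 81.6 = 88.09
Step 4: [ClO] = 1/88.09 = 0.01135 M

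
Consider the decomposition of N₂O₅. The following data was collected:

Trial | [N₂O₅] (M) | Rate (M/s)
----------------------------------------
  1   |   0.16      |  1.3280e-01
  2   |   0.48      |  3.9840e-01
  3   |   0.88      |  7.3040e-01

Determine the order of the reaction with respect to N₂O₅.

first order (1)

Step 1: Compare trials to find order n where rate₂/rate₁ = ([N₂O₅]₂/[N₂O₅]₁)^n
Step 2: rate₂/rate₁ = 3.9840e-01/1.3280e-01 = 3
Step 3: [N₂O₅]₂/[N₂O₅]₁ = 0.48/0.16 = 3
Step 4: n = ln(3)/ln(3) = 1.00 ≈ 1
Step 5: The reaction is first order in N₂O₅.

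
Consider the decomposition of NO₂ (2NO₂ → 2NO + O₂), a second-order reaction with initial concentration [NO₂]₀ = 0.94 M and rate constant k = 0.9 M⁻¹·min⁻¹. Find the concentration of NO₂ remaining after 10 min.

0.09937 M

Step 1: For a second-order reaction: 1/[NO₂] = 1/[NO₂]₀ + kt
Step 2: 1/[NO₂] = 1/0.94 + 0.9 × 10
Step 3: 1/[NO₂] = 1.064 + 9 = 10.06
Step 4: [NO₂] = 1/10.06 = 0.09937 M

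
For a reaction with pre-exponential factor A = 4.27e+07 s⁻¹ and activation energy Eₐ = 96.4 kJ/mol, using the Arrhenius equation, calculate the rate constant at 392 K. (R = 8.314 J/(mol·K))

6.09e-06 s⁻¹

Step 1: Use the Arrhenius equation: k = A × exp(-Eₐ/RT)
Step 2: Convert Eₐ to J/mol: 96.4 kJ/mol = 96400 J/mol
Step 3: Calculate the exponent: -Eₐ/(RT) = -96400/(8.314 × 392) = -29.57883
Step 4: k = 4.27e+07 × exp(-29.57883)
Step 5: k = 4.27e+07 × 1.42586e-13 = 6.0884e-06 s⁻¹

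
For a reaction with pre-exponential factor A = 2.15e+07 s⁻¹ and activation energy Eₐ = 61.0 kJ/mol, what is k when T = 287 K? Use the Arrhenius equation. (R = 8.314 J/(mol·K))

1.70e-04 s⁻¹

Step 1: Use the Arrhenius equation: k = A × exp(-Eₐ/RT)
Step 2: Convert Eₐ to J/mol: 61.0 kJ/mol = 61000 J/mol
Step 3: Calculate the exponent: -Eₐ/(RT) = -61000/(8.314 × 287) = -25.56454
Step 4: k = 2.15e+07 × exp(-25.56454)
Step 5: k = 2.15e+07 × 7.89699e-12 = 1.6979e-04 s⁻¹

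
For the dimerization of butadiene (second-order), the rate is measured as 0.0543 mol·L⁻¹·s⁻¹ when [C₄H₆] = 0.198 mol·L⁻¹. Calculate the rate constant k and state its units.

1.385 (mol·L⁻¹)⁻¹·s⁻¹

Step 1: rate = k[C₄H₆]^2, so k = rate / [C₄H₆]^2.
Step 2: k = 0.0543 / (0.198)^2 = 0.0543 / 0.0392.
Step 3: k = 1.385 (mol·L⁻¹)⁻¹·s⁻¹.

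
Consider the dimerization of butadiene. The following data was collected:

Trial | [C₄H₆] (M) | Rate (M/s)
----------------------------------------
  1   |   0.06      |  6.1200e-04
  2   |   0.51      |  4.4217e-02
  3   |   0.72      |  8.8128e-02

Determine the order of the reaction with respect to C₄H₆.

second order (2)

Step 1: Compare trials to find order n where rate₂/rate₁ = ([C₄H₆]₂/[C₄H₆]₁)^n
Step 2: rate₂/rate₁ = 4.4217e-02/6.1200e-04 = 72.25
Step 3: [C₄H₆]₂/[C₄H₆]₁ = 0.51/0.06 = 8.5
Step 4: n = ln(72.25)/ln(8.5) = 2.00 ≈ 2
Step 5: The reaction is second order in C₄H₆.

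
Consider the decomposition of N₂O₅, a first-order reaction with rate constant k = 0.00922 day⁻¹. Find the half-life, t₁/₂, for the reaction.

75.18 day

Step 1: For a first-order reaction, t₁/₂ = ln(2)/k
Step 2: t₁/₂ = ln(2)/0.00922
Step 3: t₁/₂ = 0.6931/0.00922 = 75.18 day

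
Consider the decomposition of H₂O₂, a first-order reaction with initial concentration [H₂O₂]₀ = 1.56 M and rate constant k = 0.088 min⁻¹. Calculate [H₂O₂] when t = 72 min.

0.002763 M

Step 1: For a first-order reaction: [H₂O₂] = [H₂O₂]₀ × e^(-kt)
Step 2: [H₂O₂] = 1.56 × e^(-0.088 × 72)
Step 3: [H₂O₂] = 1.56 × e^(-6.336)
Step 4: [H₂O₂] = 1.56 × 0.00177137 = 0.002763 M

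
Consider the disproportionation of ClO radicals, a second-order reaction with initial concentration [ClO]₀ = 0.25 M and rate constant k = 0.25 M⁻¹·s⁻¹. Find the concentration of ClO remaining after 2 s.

0.2222 M

Step 1: For a second-order reaction: 1/[ClO] = 1/[ClO]₀ + kt
Step 2: 1/[ClO] = 1/0.25 + 0.25 × 2
Step 3: 1/[ClO] = 4 + 0.5 = 4.5
Step 4: [ClO] = 1/4.5 = 0.2222 M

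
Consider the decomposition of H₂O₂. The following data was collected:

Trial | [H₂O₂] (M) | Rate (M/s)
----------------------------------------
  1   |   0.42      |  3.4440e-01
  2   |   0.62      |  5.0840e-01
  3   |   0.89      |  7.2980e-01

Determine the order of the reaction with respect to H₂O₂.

first order (1)

Step 1: Compare trials to find order n where rate₂/rate₁ = ([H₂O₂]₂/[H₂O₂]₁)^n
Step 2: rate₂/rate₁ = 5.0840e-01/3.4440e-01 = 1.476
Step 3: [H₂O₂]₂/[H₂O₂]₁ = 0.62/0.42 = 1.476
Step 4: n = ln(1.476)/ln(1.476) = 1.00 ≈ 1
Step 5: The reaction is first order in H₂O₂.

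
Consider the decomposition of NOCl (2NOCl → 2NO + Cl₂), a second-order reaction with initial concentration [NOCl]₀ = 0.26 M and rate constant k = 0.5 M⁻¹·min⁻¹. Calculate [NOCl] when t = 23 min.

0.06516 M

Step 1: For a second-order reaction: 1/[NOCl] = 1/[NOCl]₀ + kt
Step 2: 1/[NOCl] = 1/0.26 + 0.5 × 23
Step 3: 1/[NOCl] = 3.846 + 11.5 = 15.35
Step 4: [NOCl] = 1/15.35 = 0.06516 M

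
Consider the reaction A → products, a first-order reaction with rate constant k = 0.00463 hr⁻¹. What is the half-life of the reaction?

149.7 hr

Step 1: For a first-order reaction, t₁/₂ = ln(2)/k
Step 2: t₁/₂ = ln(2)/0.00463
Step 3: t₁/₂ = 0.6931/0.00463 = 149.7 hr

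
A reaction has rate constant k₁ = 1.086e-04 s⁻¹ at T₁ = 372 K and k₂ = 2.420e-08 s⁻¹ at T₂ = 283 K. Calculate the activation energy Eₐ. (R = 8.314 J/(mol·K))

82.7 kJ/mol

Step 1: Use the two-temperature Arrhenius form: ln(k₂/k₁) = -Eₐ/R × (1/T₂ - 1/T₁)
Step 2: ln(k₂/k₁) = ln(2.420e-08/1.086e-04) = ln(0.000222836) = -8.40907
Step 3: 1/T₂ - 1/T₁ = 1/283 - 1/372 = 8.453969e-04 K⁻¹
Step 4: Eₐ = -R × ln(k₂/k₁) / (1/T₂ - 1/T₁) = -8.314 × -8.40907 / 8.453969e-04
Step 5: Eₐ = 8.2698e+04 J/mol = 82.7 kJ/mol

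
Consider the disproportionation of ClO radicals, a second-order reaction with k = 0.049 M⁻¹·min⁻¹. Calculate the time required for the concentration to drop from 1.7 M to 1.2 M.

5.002 min

Step 1: For second-order: t = (1/[ClO] - 1/[ClO]₀)/k
Step 2: t = (1/1.2 - 1/1.7)/0.049
Step 3: t = (0.8333 - 0.5882)/0.049
Step 4: t = 0.2451/0.049 = 5.002 min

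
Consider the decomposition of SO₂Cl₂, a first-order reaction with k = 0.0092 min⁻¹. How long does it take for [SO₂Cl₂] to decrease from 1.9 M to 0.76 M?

99.6 min

Step 1: For first-order: t = ln([SO₂Cl₂]₀/[SO₂Cl₂])/k
Step 2: t = ln(1.9/0.76)/0.0092
Step 3: t = ln(2.5)/0.0092
Step 4: t = 0.9163/0.0092 = 99.6 min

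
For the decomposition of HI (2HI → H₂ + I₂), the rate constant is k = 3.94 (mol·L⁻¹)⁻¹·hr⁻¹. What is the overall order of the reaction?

second order (2)

Step 1: The units of k for an nth-order reaction are (concentration)^(1-n)·(time)⁻¹.
Step 2: Here k has units (mol·L⁻¹)⁻¹·hr⁻¹, so the concentration exponent is -1.
Step 3: 1 - n = -1 ⇒ n = 2. The reaction is second order.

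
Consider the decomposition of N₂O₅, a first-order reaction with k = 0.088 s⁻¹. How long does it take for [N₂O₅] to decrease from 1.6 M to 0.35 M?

17.27 s

Step 1: For first-order: t = ln([N₂O₅]₀/[N₂O₅])/k
Step 2: t = ln(1.6/0.35)/0.088
Step 3: t = ln(4.571)/0.088
Step 4: t = 1.52/0.088 = 17.27 s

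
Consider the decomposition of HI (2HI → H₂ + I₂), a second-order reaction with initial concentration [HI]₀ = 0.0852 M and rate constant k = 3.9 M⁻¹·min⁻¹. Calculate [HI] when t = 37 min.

0.006409 M

Step 1: For a second-order reaction: 1/[HI] = 1/[HI]₀ + kt
Step 2: 1/[HI] = 1/0.0852 + 3.9 × 37
Step 3: 1/[HI] = 11.74 + 144.3 = 156
Step 4: [HI] = 1/156 = 0.006409 M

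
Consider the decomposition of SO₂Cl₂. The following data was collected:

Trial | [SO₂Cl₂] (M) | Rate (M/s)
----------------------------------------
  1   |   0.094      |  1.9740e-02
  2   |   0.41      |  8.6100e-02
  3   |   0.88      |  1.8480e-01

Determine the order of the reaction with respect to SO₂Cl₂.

first order (1)

Step 1: Compare trials to find order n where rate₂/rate₁ = ([SO₂Cl₂]₂/[SO₂Cl₂]₁)^n
Step 2: rate₂/rate₁ = 8.6100e-02/1.9740e-02 = 4.362
Step 3: [SO₂Cl₂]₂/[SO₂Cl₂]₁ = 0.41/0.094 = 4.362
Step 4: n = ln(4.362)/ln(4.362) = 1.00 ≈ 1
Step 5: The reaction is first order in SO₂Cl₂.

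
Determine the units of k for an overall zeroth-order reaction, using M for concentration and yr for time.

M·yr⁻¹

Step 1: For overall order n, rate = k × (concentration)^n.
Step 2: Rate has units M·yr⁻¹; concentration term has units M^0.
Step 3: k = rate / (concentration)^n, so units of k = M^(1-0)·yr⁻¹ = M·yr⁻¹.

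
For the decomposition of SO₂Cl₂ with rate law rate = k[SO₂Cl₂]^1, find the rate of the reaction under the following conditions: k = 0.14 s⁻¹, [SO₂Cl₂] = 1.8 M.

0.252 M/s

Step 1: Identify the rate law: rate = k[SO₂Cl₂]^1
Step 2: Substitute values: rate = 0.14 × (1.8)^1
Step 3: Calculate: rate = 0.14 × 1.8 = 0.252 M/s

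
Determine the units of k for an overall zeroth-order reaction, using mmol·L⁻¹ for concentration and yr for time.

mmol·L⁻¹·yr⁻¹

Step 1: For overall order n, rate = k × (concentration)^n.
Step 2: Rate has units mmol·L⁻¹·yr⁻¹; concentration term has units (mmol·L⁻¹)^0.
Step 3: k = rate / (concentration)^n, so units of k = (mmol·L⁻¹)^(1-0)·yr⁻¹ = mmol·L⁻¹·yr⁻¹.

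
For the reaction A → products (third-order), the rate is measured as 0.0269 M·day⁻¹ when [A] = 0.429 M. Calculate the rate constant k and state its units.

0.3407 M⁻²·day⁻¹

Step 1: rate = k[A]^3, so k = rate / [A]^3.
Step 2: k = 0.0269 / (0.429)^3 = 0.0269 / 0.07895.
Step 3: k = 0.3407 M⁻²·day⁻¹.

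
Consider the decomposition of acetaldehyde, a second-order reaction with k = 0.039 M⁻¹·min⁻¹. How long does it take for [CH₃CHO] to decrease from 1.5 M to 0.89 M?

11.72 min

Step 1: For second-order: t = (1/[CH₃CHO] - 1/[CH₃CHO]₀)/k
Step 2: t = (1/0.89 - 1/1.5)/0.039
Step 3: t = (1.124 - 0.6667)/0.039
Step 4: t = 0.4569/0.039 = 11.72 min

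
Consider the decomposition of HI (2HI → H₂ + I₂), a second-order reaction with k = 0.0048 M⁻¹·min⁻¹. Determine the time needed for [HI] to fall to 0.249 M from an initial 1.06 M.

640.1 min

Step 1: For second-order: t = (1/[HI] - 1/[HI]₀)/k
Step 2: t = (1/0.249 - 1/1.06)/0.0048
Step 3: t = (4.016 - 0.9434)/0.0048
Step 4: t = 3.073/0.0048 = 640.1 min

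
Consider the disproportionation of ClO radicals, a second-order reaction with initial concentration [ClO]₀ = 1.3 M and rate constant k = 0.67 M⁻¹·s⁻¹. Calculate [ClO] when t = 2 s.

0.4741 M

Step 1: For a second-order reaction: 1/[ClO] = 1/[ClO]₀ + kt
Step 2: 1/[ClO] = 1/1.3 + 0.67 × 2
Step 3: 1/[ClO] = 0.7692 + 1.34 = 2.109
Step 4: [ClO] = 1/2.109 = 0.4741 M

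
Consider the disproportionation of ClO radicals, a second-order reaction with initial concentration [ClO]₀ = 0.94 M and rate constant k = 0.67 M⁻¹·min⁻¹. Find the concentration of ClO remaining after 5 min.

0.2266 M

Step 1: For a second-order reaction: 1/[ClO] = 1/[ClO]₀ + kt
Step 2: 1/[ClO] = 1/0.94 + 0.67 × 5
Step 3: 1/[ClO] = 1.064 + 3.35 = 4.414
Step 4: [ClO] = 1/4.414 = 0.2266 M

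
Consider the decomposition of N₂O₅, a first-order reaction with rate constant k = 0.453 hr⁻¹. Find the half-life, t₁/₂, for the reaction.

1.53 hr

Step 1: For a first-order reaction, t₁/₂ = ln(2)/k
Step 2: t₁/₂ = ln(2)/0.453
Step 3: t₁/₂ = 0.6931/0.453 = 1.53 hr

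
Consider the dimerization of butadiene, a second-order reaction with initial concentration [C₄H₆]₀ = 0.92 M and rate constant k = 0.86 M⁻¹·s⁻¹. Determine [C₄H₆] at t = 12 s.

0.08767 M

Step 1: For a second-order reaction: 1/[C₄H₆] = 1/[C₄H₆]₀ + kt
Step 2: 1/[C₄H₆] = 1/0.92 + 0.86 × 12
Step 3: 1/[C₄H₆] = 1.087 + 10.32 = 11.41
Step 4: [C₄H₆] = 1/11.41 = 0.08767 M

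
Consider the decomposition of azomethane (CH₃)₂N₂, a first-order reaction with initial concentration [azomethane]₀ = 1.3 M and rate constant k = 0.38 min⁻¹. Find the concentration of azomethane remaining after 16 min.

0.002975 M

Step 1: For a first-order reaction: [azomethane] = [azomethane]₀ × e^(-kt)
Step 2: [azomethane] = 1.3 × e^(-0.38 × 16)
Step 3: [azomethane] = 1.3 × e^(-6.08)
Step 4: [azomethane] = 1.3 × 0.00228818 = 0.002975 M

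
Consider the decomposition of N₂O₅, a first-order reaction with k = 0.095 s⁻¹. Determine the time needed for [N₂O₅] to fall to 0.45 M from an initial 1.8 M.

14.59 s

Step 1: For first-order: t = ln([N₂O₅]₀/[N₂O₅])/k
Step 2: t = ln(1.8/0.45)/0.095
Step 3: t = ln(4)/0.095
Step 4: t = 1.386/0.095 = 14.59 s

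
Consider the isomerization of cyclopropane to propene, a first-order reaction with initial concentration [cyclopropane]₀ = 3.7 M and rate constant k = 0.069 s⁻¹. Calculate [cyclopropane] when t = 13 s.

1.509 M

Step 1: For a first-order reaction: [cyclopropane] = [cyclopropane]₀ × e^(-kt)
Step 2: [cyclopropane] = 3.7 × e^(-0.069 × 13)
Step 3: [cyclopropane] = 3.7 × e^(-0.897)
Step 4: [cyclopropane] = 3.7 × 0.407791 = 1.509 M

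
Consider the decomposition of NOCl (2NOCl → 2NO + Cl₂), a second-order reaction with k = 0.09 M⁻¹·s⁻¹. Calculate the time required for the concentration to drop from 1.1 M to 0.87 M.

2.67 s

Step 1: For second-order: t = (1/[NOCl] - 1/[NOCl]₀)/k
Step 2: t = (1/0.87 - 1/1.1)/0.09
Step 3: t = (1.149 - 0.9091)/0.09
Step 4: t = 0.2403/0.09 = 2.67 s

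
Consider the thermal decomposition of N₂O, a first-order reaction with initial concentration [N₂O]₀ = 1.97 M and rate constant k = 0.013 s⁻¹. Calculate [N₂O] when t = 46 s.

1.083 M

Step 1: For a first-order reaction: [N₂O] = [N₂O]₀ × e^(-kt)
Step 2: [N₂O] = 1.97 × e^(-0.013 × 46)
Step 3: [N₂O] = 1.97 × e^(-0.598)
Step 4: [N₂O] = 1.97 × 0.54991 = 1.083 M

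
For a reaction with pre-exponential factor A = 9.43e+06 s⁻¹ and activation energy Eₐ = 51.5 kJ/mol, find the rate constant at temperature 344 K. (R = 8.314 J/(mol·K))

1.43e-01 s⁻¹

Step 1: Use the Arrhenius equation: k = A × exp(-Eₐ/RT)
Step 2: Convert Eₐ to J/mol: 51.5 kJ/mol = 51500 J/mol
Step 3: Calculate the exponent: -Eₐ/(RT) = -51500/(8.314 × 344) = -18.00689
Step 4: k = 9.43e+06 × exp(-18.00689)
Step 5: k = 9.43e+06 × 1.51254e-08 = 1.4263e-01 s⁻¹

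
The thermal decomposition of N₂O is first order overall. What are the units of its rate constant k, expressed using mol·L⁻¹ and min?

min⁻¹

Step 1: For overall order n, rate = k × (concentration)^n.
Step 2: Rate has units mol·L⁻¹·min⁻¹; concentration term has units (mol·L⁻¹)^1.
Step 3: k = rate / (concentration)^n, so units of k = (mol·L⁻¹)^(1-1)·min⁻¹ = min⁻¹.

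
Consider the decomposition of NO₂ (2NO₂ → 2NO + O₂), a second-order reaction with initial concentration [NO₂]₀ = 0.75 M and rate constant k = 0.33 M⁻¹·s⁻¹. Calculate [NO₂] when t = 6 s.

0.3018 M

Step 1: For a second-order reaction: 1/[NO₂] = 1/[NO₂]₀ + kt
Step 2: 1/[NO₂] = 1/0.75 + 0.33 × 6
Step 3: 1/[NO₂] = 1.333 + 1.98 = 3.313
Step 4: [NO₂] = 1/3.313 = 0.3018 M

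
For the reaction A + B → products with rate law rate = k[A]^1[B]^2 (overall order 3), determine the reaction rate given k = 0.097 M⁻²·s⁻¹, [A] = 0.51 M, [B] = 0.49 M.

0.01188 M/s

Step 1: The rate law is rate = k[A]^1[B]^2, overall order = 1+2 = 3
Step 2: Substitute values: rate = 0.097 × (0.51)^1 × (0.49)^2
Step 3: rate = 0.097 × 0.51 × 0.2401 = 0.0118777 M/s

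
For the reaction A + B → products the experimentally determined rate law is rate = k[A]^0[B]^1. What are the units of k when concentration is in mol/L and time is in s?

s⁻¹

Step 1: Overall order = 0 + 1 = 1.
Step 2: rate has units mol/L·s⁻¹; [A]^0[B]^1 has units (mol/L)^1.
Step 3: k = rate/([A]^0[B]^1), so units of k = (mol/L)^(1-1)·s⁻¹ = s⁻¹.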